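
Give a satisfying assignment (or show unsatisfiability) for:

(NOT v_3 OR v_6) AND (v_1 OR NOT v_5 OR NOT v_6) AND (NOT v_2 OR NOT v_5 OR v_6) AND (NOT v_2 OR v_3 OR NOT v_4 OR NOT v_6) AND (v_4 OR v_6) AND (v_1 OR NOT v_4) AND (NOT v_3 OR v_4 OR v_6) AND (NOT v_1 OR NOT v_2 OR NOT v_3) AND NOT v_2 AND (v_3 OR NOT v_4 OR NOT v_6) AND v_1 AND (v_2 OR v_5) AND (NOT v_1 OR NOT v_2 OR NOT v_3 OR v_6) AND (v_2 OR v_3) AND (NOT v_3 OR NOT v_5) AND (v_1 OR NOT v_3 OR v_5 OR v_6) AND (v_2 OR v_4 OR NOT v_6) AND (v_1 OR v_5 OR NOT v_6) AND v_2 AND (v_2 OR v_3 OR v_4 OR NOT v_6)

No satisfying assignment exists.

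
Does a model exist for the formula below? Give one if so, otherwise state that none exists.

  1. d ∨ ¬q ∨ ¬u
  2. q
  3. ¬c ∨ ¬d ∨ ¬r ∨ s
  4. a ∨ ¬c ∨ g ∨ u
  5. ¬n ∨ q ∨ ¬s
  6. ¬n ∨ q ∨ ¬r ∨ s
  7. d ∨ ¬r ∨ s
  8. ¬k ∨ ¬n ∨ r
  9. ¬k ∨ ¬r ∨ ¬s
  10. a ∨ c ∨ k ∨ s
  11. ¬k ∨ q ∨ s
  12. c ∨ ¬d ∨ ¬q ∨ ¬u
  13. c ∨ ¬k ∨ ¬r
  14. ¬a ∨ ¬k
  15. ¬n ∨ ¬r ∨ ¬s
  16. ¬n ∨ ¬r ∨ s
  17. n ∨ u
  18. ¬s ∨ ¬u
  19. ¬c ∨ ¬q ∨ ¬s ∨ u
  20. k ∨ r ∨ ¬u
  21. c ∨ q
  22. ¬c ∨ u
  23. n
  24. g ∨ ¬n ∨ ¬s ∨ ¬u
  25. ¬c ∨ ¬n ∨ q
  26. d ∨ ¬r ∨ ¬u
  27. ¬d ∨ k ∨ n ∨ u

Unit clause (q) forces q = True.
Unit clause (n) forces n = True.
Set a = True.
  then (¬a ∨ ¬k) forces k = False.
Set d = False.
  then (d ∨ ¬q ∨ ¬u) forces u = False.
  then (¬c ∨ u) forces c = False.
Set s = True.
  then (¬n ∨ ¬r ∨ ¬s) forces r = False.
Set g = False.
All clauses satisfied.

q=T, a=T, k=F, d=F, s=T, r=F, c=F, u=F, n=T, g=F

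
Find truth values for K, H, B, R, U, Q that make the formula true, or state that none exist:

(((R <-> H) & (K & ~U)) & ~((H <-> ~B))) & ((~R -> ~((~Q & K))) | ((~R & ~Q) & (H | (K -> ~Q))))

K = True; H = True; B = True; R = True; U = False; Q = True

  ((R <-> H) & (K & ~U)) & ~((H <-> ~B)) = True
    (R <-> H) & (K & ~U) = True
      R <-> H = True
      K & ~U = True
        ~U = True
    ~((H <-> ~B)) = True
      H <-> ~B = False
        ~B = False
  (~R -> ~((~Q & K))) | ((~R & ~Q) & (H | (K -> ~Q))) = True
    ~R -> ~((~Q & K)) = True
      ~R = False
      ~((~Q & K)) = True
        ~Q & K = False
          ~Q = False
    (~R & ~Q) & (H | (K -> ~Q)) = False
      ~R & ~Q = False
        ~R = False
        ~Q = False
      H | (K -> ~Q) = True
        K -> ~Q = False
          ~Q = False
Both conjuncts True, so the formula holds.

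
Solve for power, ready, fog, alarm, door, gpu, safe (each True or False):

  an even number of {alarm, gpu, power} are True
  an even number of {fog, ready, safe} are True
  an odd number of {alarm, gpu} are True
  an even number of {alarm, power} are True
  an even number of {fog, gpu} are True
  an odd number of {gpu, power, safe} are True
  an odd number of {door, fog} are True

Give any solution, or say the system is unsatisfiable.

power = True; ready = False; fog = False; alarm = True; door = True; gpu = False; safe = False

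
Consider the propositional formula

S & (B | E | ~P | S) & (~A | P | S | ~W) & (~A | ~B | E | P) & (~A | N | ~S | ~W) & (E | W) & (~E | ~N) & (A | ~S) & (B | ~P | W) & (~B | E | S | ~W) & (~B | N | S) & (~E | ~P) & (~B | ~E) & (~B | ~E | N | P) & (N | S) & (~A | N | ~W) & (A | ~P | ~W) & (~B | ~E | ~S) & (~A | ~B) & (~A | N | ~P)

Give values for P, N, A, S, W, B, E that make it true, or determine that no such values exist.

P=F; N=T; A=T; S=T; W=T; B=F; E=F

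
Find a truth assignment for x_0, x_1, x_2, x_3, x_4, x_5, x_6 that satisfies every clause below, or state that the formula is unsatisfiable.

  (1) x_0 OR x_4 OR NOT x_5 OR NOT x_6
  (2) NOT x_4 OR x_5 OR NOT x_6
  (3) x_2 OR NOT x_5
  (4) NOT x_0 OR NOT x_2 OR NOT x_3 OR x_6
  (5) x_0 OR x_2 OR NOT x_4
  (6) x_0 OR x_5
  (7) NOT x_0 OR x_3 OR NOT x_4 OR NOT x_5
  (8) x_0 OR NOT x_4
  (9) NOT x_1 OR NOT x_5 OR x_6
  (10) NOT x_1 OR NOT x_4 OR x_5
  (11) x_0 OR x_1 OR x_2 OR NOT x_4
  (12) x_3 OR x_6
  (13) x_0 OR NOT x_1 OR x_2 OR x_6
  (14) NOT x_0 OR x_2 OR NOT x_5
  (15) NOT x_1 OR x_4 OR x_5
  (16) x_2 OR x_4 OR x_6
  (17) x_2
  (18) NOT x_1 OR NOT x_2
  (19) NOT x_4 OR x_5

x_0: True, x_1: False, x_2: True, x_3: False, x_4: False, x_5: True, x_6: True

Unit clause (x_2) forces x_2 = True.
In (NOT x_1 OR NOT x_2) only NOT x_1 is left, so x_1 = False.
Set x_0 = True.
Set x_3 = False.
  then (x_3 OR x_6) forces x_6 = True.
Try x_4 = True:
  (NOT x_4 OR x_5 OR NOT x_6) forces x_5 = True.
  clause (NOT x_0 OR x_3 OR NOT x_4 OR NOT x_5) is falsified — backtrack.
So x_4 = False.
Set x_5 = True.
All clauses satisfied.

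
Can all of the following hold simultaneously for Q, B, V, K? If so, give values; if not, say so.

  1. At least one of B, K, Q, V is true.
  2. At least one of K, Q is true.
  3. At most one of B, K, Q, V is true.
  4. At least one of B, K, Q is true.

Q = True, B = False, V = False, K = False

  (1) {B, K, Q, V}: 1 true — at least one ✓
  (2) {K, Q}: 1 true — at least one ✓
  (3) {B, K, Q, V}: 1 true — at most one ✓
  (4) {B, K, Q}: 1 true — at least one ✓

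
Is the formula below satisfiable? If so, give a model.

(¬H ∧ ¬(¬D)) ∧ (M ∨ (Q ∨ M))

H = False, D = True, M = True, Q = True

  ¬H ∧ ¬(¬D) = True
    ¬H = True
    ¬(¬D) = True
      ¬D = False
  M ∨ (Q ∨ M) = True
    Q ∨ M = True
Both conjuncts True, so the formula holds.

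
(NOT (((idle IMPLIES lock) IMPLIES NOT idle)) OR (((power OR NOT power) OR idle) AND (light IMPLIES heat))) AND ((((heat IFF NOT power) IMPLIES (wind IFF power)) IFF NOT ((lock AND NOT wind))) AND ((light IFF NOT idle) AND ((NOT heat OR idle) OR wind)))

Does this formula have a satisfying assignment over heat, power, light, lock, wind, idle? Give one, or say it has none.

heat = False; power = False; light = False; lock = False; wind = True; idle = True

  NOT (((idle IMPLIES lock) IMPLIES NOT idle)) OR (((power OR NOT power) OR idle) AND (light IMPLIES heat)) = True
    NOT (((idle IMPLIES lock) IMPLIES NOT idle)) = False
      (idle IMPLIES lock) IMPLIES NOT idle = True
        idle IMPLIES lock = False
        NOT idle = False
    ((power OR NOT power) OR idle) AND (light IMPLIES heat) = True
      (power OR NOT power) OR idle = True
        power OR NOT power = True
          NOT power = True
      light IMPLIES heat = True
  (((heat IFF NOT power) IMPLIES (wind IFF power)) IFF NOT ((lock AND NOT wind))) AND ((light IFF NOT idle) AND ((NOT heat OR idle) OR wind)) = True
    ((heat IFF NOT power) IMPLIES (wind IFF power)) IFF NOT ((lock AND NOT wind)) = True
      (heat IFF NOT power) IMPLIES (wind IFF power) = True
        heat IFF NOT power = False
          NOT power = True
        wind IFF power = False
      NOT ((lock AND NOT wind)) = True
        lock AND NOT wind = False
          NOT wind = False
    (light IFF NOT idle) AND ((NOT heat OR idle) OR wind) = True
      light IFF NOT idle = True
        NOT idle = False
      (NOT heat OR idle) OR wind = True
        NOT heat OR idle = True
          NOT heat = True
Both conjuncts True, so the formula holds.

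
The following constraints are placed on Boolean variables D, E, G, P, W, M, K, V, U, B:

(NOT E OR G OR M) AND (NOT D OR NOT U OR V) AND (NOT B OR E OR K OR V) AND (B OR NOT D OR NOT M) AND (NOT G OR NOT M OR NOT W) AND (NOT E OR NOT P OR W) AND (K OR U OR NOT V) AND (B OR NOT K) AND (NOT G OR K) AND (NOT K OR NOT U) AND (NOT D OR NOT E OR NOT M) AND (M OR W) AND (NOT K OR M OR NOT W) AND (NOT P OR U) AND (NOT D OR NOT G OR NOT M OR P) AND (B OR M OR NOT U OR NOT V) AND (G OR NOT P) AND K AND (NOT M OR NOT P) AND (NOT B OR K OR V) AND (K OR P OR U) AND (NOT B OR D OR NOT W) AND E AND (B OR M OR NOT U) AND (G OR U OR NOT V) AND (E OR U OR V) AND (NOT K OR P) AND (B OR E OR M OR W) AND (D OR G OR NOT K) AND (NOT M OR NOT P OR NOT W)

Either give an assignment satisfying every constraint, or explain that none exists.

Unsatisfiable — no assignment works.

Case P = True:
  (NOT P OR U) forces U = True.
  (NOT K OR NOT U) forces K = False.
  Clause (K) is falsified — contradiction.
Case P = False:
  (K) forces K = True.
  Clause (NOT K OR P) is falsified — contradiction.
Both cases fail, so the formula is unsatisfiable.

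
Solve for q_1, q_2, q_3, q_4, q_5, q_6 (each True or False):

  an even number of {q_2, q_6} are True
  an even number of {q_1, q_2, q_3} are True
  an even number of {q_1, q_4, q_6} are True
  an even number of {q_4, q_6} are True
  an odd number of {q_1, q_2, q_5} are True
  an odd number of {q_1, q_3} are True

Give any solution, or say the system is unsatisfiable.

q_1 = False; q_2 = True; q_3 = True; q_4 = True; q_5 = False; q_6 = True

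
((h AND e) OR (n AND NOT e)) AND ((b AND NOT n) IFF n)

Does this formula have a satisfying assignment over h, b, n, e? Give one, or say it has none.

h=T; b=F; n=F; e=T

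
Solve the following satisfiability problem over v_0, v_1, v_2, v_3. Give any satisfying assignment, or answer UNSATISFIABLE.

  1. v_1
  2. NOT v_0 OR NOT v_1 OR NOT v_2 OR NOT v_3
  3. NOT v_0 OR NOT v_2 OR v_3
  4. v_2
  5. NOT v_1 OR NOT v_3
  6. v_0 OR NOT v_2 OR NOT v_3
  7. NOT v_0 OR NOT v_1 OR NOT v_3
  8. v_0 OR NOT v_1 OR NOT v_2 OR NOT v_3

Unit clause (v_1) forces v_1 = True.
Unit clause (v_2) forces v_2 = True.
In (NOT v_1 OR NOT v_3) only NOT v_3 is left, so v_3 = False.
In (NOT v_0 OR NOT v_2 OR v_3) only NOT v_0 is left, so v_0 = False.
All clauses satisfied.

v_0=F, v_1=T, v_2=T, v_3=F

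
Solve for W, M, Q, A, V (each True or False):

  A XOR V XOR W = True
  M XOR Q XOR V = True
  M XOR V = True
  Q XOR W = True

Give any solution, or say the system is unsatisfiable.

W: True, M: True, Q: False, A: False, V: False

A XOR V XOR W = F XOR F XOR T = True ✓
M XOR Q XOR V = T XOR F XOR F = True ✓
M XOR V = T XOR F = True ✓
Q XOR W = F XOR T = True ✓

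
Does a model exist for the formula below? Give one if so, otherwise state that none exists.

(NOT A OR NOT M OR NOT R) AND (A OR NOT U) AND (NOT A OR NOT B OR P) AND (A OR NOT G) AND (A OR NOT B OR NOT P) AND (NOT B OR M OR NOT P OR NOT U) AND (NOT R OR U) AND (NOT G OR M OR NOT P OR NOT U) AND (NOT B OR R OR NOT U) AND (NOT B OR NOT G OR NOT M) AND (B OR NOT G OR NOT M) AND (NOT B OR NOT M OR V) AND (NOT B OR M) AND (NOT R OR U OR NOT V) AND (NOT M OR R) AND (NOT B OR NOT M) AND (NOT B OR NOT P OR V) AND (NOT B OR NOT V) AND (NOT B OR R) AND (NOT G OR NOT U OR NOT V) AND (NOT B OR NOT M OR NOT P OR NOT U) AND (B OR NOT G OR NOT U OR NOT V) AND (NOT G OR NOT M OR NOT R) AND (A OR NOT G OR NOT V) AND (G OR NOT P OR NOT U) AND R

Unit clause (R) forces R = True.
In (NOT R OR U) only U is left, so U = True.
In (A OR NOT U) only A is left, so A = True.
In (NOT A OR NOT M OR NOT R) only NOT M is left, so M = False.
In (NOT B OR M) only NOT B is left, so B = False.
Set G = False.
  then (G OR NOT P OR NOT U) forces P = False.
Set V = True.
All clauses satisfied.

B: False, G: False, V: True, U: True, P: False, M: False, R: True, A: True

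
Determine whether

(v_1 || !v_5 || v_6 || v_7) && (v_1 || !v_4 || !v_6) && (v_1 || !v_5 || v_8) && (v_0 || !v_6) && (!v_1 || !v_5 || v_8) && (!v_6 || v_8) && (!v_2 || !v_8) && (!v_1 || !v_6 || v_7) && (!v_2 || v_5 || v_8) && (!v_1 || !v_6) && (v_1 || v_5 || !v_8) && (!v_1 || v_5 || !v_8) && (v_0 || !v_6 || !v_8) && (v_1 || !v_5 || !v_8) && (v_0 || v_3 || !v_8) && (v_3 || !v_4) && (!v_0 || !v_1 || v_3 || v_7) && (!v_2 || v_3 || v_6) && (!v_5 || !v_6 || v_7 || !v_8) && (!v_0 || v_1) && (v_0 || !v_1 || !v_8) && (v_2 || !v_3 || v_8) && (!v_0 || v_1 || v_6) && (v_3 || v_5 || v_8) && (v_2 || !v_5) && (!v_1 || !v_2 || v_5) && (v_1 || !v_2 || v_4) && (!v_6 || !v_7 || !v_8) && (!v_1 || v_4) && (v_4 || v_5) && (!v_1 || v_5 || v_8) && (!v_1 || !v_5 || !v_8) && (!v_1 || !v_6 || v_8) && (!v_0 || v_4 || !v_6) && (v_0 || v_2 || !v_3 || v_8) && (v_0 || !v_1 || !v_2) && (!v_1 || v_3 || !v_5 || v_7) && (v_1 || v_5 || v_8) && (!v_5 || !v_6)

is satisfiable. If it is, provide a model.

Unsatisfiable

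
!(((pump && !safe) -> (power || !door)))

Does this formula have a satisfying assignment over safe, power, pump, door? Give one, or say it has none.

safe = False; power = False; pump = True; door = True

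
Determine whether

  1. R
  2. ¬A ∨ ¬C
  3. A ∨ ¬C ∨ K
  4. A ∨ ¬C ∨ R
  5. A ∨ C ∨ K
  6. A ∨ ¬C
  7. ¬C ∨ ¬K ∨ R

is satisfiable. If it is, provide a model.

K = True, R = True, A = False, C = False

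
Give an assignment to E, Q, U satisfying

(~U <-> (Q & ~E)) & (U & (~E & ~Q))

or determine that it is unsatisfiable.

E = False, Q = False, U = True

  ~U <-> (Q & ~E) = True
    ~U = False
    Q & ~E = False
      ~E = True
  U & (~E & ~Q) = True
    ~E & ~Q = True
      ~E = True
      ~Q = True
Both conjuncts True, so the formula holds.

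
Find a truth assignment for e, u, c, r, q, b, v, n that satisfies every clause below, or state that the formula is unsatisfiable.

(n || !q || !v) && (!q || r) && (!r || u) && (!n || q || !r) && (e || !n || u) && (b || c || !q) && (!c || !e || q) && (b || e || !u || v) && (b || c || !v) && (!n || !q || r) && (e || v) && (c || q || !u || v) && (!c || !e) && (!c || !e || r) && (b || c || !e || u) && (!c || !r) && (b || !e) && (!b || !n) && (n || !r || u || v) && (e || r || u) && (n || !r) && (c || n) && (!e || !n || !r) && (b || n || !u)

e = False, u = True, c = True, r = False, q = False, b = True, v = True, n = False

Try e = True:
  (!c || !e) forces c = False.
  (b || !e) forces b = True.
  (!b || !n) forces n = False.
  clause (c || n) is falsified — backtrack.
So e = False.
  then (e || v) forces v = True.
Try u = False:
  (!r || u) forces r = False.
  clause (e || r || u) is falsified — backtrack.
So u = True.
Set c = True.
  then (!c || !r) forces r = False.
  then (!q || r) forces q = False.
Set b = True.
  then (!b || !n) forces n = False.
All clauses satisfied.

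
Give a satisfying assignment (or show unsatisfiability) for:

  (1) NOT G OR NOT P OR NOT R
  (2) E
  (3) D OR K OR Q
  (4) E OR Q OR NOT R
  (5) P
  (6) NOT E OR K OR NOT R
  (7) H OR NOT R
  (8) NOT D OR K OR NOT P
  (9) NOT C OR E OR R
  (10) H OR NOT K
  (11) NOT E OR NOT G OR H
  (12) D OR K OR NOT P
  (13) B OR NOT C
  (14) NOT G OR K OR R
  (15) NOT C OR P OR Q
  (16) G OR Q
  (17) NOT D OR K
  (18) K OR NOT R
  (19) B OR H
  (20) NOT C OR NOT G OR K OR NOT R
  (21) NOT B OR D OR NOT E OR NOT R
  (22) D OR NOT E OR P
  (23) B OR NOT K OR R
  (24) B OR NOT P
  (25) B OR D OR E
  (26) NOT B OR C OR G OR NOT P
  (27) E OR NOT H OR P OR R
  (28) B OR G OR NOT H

Unit clause (E) forces E = True.
Unit clause (P) forces P = True.
In (B OR NOT P) only B is left, so B = True.
Set D = False.
  then (D OR K OR NOT P) forces K = True.
  then (NOT B OR D OR NOT E OR NOT R) forces R = False.
  then (H OR NOT K) forces H = True.
Set G = True.
Set Q = False.
Set C = False.
All clauses satisfied.

D = False, G = True, E = True, B = True, P = True, Q = False, K = True, H = True, C = False, R = False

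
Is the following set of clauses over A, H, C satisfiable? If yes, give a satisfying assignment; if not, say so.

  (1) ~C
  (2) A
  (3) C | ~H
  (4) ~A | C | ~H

A = True, H = False, C = False

Unit clause (~C) forces C = False.
Unit clause (A) forces A = True.
In (C | ~H) only ~H is left, so H = False.
Check each clause:
  (~C): ~C holds.
  (A): A holds.
  (C | ~H): ~H holds.
  (~A | C | ~H): ~H holds.
All clauses satisfied.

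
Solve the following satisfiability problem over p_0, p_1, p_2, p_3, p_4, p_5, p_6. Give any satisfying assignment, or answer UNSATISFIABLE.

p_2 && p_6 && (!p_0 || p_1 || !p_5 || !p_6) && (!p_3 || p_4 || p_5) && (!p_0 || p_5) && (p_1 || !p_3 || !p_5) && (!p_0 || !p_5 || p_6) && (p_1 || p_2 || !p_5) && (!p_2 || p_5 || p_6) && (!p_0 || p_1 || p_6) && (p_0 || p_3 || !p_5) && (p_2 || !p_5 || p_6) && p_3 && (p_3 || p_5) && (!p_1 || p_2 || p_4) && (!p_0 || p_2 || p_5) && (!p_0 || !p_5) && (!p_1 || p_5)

p_0: False, p_1: True, p_2: True, p_3: True, p_4: True, p_5: True, p_6: True

Unit clause (p_2) forces p_2 = True.
Unit clause (p_6) forces p_6 = True.
Unit clause (p_3) forces p_3 = True.
Try p_0 = True:
  (!p_0 || p_5) forces p_5 = True.
  clause (!p_0 || !p_5) is falsified — backtrack.
So p_0 = False.
Set p_1 = True.
  then (!p_1 || p_5) forces p_5 = True.
Set p_4 = True.
All clauses satisfied.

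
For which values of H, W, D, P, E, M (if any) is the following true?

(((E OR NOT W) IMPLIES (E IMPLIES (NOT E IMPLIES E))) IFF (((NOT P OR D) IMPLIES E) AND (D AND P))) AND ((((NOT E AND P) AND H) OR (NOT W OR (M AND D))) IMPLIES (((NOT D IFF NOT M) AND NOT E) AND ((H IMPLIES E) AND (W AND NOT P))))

H: False; W: True; D: True; P: True; E: True; M: False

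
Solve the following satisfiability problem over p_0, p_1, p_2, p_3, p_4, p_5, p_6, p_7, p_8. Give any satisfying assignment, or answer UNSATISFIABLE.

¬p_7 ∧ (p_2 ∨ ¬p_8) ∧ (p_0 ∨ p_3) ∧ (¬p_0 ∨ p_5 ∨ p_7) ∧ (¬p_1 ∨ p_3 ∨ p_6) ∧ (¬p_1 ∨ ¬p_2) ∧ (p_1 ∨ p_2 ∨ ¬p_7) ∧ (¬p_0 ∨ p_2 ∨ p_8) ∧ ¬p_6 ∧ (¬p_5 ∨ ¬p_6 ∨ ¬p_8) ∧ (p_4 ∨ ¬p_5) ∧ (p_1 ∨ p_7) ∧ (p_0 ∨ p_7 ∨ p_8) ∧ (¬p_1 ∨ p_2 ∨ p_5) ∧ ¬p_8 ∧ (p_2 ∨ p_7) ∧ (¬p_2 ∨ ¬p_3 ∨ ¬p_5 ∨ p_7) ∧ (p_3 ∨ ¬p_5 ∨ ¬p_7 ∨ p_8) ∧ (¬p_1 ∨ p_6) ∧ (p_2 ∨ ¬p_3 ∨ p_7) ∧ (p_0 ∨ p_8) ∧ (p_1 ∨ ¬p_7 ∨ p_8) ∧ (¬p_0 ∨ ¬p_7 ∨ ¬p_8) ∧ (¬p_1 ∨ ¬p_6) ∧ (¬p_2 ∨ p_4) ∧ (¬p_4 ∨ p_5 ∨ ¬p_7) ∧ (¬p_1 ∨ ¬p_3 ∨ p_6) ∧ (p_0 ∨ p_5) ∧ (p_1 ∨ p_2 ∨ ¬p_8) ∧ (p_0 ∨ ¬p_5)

Case p_6 = True:
  Clause (¬p_6) is falsified — contradiction.
Case p_6 = False:
  (¬p_7) forces p_7 = False.
  (p_1 ∨ p_7) forces p_1 = True.
  Clause (¬p_1 ∨ p_6) is falsified — contradiction.
Both cases fail, so the formula is unsatisfiable.

Unsatisfiable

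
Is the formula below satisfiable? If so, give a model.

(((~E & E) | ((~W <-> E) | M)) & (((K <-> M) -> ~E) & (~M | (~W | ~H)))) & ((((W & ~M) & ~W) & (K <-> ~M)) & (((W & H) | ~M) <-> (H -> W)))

UNSATISFIABLE

Case W = True: the conjunct ~W is False.
Case W = False: the conjunct W is False.
Both cases fail — unsatisfiable.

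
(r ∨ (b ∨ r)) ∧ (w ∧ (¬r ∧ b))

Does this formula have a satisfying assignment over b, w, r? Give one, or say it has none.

b: True, w: True, r: False

  r ∨ (b ∨ r) = True
    b ∨ r = True
  w ∧ (¬r ∧ b) = True
    ¬r ∧ b = True
      ¬r = True
Both conjuncts True, so the formula holds.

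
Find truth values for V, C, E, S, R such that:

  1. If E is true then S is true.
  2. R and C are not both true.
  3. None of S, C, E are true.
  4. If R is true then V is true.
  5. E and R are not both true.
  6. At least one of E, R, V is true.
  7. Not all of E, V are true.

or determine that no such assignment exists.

V = True; C = False; E = False; S = False; R = False

  (1) E=F ⇒ S: vacuous ✓
  (2) R=F, C=F — not both ✓
  (3) {S, C, E}: 0 true — none ✓
  (4) R=F ⇒ V: vacuous ✓
  (5) E=F, R=F — not both ✓
  (6) {E, R, V}: 1 true — at least one ✓
  (7) {E, V}: 1/2 true — not all ✓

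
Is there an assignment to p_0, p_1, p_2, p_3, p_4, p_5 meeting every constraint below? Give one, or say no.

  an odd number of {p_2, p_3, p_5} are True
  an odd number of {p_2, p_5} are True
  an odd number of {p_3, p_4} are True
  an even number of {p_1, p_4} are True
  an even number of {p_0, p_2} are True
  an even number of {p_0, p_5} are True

Adding constraints 2, 5, 6 mod 2: every variable appears an even number of times on the left, so the left side is 0.
But the right sides sum to 1 (mod 2). 0 ≠ 1 — the system is inconsistent.

The formula is unsatisfiable.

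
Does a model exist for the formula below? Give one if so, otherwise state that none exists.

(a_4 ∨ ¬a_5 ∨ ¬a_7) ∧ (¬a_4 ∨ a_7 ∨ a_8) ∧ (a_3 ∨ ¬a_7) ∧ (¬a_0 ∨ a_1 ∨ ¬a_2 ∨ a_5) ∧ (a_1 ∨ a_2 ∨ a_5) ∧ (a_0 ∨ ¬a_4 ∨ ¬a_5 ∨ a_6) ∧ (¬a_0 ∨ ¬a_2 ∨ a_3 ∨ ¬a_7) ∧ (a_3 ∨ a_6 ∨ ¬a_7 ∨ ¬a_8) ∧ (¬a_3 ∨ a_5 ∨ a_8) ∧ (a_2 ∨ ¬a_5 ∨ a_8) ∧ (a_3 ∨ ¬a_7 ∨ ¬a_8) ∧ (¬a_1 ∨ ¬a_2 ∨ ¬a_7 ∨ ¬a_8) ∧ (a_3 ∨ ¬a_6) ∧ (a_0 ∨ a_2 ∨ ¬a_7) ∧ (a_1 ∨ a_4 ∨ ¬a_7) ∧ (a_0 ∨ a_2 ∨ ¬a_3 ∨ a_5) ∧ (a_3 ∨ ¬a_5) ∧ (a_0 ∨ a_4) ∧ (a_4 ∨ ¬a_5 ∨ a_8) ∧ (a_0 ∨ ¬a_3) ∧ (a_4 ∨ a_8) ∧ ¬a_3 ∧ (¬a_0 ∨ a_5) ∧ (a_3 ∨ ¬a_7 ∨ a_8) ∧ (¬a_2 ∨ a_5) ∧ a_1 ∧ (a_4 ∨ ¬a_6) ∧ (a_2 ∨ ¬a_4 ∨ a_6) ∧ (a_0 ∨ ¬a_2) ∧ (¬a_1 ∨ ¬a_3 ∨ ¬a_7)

Case a_3 = True:
  Clause (¬a_3) is falsified — contradiction.
Case a_3 = False:
  (a_3 ∨ ¬a_7) forces a_7 = False.
  (a_3 ∨ ¬a_6) forces a_6 = False.
  (a_3 ∨ ¬a_5) forces a_5 = False.
  (¬a_0 ∨ a_5) forces a_0 = False.
  (a_0 ∨ a_4) forces a_4 = True.
  (¬a_4 ∨ a_7 ∨ a_8) forces a_8 = True.
  (¬a_2 ∨ a_5) forces a_2 = False.
  Clause (a_2 ∨ ¬a_4 ∨ a_6) is falsified — contradiction.
Both cases fail, so the formula is unsatisfiable.

UNSATISFIABLE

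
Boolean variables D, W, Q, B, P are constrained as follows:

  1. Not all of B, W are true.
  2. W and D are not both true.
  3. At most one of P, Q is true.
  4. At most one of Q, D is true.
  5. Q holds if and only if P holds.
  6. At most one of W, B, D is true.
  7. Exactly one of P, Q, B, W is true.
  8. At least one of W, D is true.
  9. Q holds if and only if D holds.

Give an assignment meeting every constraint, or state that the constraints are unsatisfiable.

D = False; W = True; Q = False; B = False; P = False

  (1) {B, W}: 1/2 true — not all ✓
  (2) W=T, D=F — not both ✓
  (3) {P, Q}: 0 true — at most one ✓
  (4) {Q, D}: 0 true — at most one ✓
  (5) Q=F, P=F — same ✓
  (6) {W, B, D}: 1 true — at most one ✓
  (7) {P, Q, B, W}: 1 true — exactly one ✓
  (8) {W, D}: 1 true — at least one ✓
  (9) Q=F, D=F — same ✓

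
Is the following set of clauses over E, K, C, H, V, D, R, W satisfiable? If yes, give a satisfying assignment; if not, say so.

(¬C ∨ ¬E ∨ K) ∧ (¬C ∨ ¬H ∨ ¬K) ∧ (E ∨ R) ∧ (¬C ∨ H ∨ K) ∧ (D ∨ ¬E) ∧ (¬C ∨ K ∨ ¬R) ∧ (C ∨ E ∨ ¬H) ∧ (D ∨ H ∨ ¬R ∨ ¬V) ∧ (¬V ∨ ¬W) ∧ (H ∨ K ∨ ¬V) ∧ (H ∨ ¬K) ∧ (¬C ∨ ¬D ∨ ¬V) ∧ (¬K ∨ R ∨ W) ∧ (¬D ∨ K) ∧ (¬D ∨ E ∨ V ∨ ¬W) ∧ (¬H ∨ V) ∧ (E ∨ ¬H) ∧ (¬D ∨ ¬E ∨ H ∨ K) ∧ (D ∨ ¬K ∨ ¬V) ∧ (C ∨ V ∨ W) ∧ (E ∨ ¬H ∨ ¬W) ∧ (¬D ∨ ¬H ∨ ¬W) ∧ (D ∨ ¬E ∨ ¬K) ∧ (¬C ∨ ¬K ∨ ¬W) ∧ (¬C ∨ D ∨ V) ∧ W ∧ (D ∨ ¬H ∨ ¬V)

Unit clause (W) forces W = True.
In (¬V ∨ ¬W) only ¬V is left, so V = False.
In (¬H ∨ V) only ¬H is left, so H = False.
In (H ∨ ¬K) only ¬K is left, so K = False.
In (¬D ∨ K) only ¬D is left, so D = False.
In (¬C ∨ D ∨ V) only ¬C is left, so C = False.
In (D ∨ ¬E) only ¬E is left, so E = False.
In (E ∨ R) only R is left, so R = True.
All clauses satisfied.

E = False, K = False, C = False, H = False, V = False, D = False, R = True, W = True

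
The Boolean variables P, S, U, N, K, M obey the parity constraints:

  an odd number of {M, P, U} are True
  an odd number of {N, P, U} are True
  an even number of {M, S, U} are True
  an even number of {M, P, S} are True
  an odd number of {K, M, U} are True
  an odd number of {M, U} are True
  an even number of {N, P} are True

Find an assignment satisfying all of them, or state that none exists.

Adding constraints 1, 2, 3, 4, 6, 7 mod 2: every variable appears an even number of times on the left, so the left side is 0.
But the right sides sum to 1 (mod 2). 0 ≠ 1 — the system is inconsistent.

No satisfying assignment exists.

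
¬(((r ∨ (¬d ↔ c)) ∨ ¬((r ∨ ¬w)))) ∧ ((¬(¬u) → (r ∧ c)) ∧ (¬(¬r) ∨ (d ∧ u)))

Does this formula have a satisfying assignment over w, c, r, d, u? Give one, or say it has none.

Case r = True: the conjunct ¬(((r ∨ (¬d ↔ c)) ∨ ¬((r ∨ ¬w)))) becomes ¬((True ∨ False)) = False.
Case r = False: the formula simplifies to ¬(((¬d ↔ c) ∨ ¬(¬w))) ∧ (¬u ∧ (d ∧ u)).
  u = True: the conjunct ¬u is False.
  u = False: the conjunct u is False.
Both cases fail — unsatisfiable.

Unsatisfiable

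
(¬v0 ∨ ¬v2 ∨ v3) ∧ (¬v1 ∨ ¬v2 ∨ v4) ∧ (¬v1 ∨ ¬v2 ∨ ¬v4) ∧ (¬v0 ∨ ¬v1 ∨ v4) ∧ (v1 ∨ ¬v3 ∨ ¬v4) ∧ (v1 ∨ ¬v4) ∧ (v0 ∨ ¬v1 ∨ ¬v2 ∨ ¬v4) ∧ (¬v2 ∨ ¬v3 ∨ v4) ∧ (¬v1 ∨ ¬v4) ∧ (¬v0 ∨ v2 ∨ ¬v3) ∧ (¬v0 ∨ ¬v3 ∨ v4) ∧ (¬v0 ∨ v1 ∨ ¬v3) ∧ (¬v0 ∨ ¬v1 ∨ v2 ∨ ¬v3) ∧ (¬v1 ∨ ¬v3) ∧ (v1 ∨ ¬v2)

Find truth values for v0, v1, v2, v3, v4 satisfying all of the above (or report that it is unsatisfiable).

v0=F, v1=F, v2=F, v3=T, v4=F

Set v0 = False.
Set v1 = False.
  then (v1 ∨ ¬v4) forces v4 = False.
  then (v1 ∨ ¬v2) forces v2 = False.
Set v3 = True.
All clauses satisfied.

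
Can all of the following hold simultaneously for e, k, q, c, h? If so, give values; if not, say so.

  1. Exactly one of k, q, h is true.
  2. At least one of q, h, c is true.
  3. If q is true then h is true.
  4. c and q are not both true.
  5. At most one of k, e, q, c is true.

e = False, k = False, q = False, c = False, h = True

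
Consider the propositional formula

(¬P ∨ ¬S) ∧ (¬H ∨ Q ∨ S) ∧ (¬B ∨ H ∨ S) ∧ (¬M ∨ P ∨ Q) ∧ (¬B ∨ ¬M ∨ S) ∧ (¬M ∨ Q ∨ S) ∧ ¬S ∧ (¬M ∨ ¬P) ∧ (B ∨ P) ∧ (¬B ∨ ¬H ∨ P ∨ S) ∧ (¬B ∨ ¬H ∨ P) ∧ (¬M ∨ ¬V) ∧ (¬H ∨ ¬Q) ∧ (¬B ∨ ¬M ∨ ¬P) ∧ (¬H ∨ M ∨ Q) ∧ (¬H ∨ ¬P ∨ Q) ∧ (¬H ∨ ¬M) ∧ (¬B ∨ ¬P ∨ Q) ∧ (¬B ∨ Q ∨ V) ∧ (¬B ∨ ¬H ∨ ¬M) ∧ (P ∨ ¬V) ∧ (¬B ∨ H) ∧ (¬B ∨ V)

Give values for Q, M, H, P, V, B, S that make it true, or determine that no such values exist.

Unit clause (¬S) forces S = False.
Set Q = True.
  then (¬H ∨ ¬Q) forces H = False.
  then (¬B ∨ H) forces B = False.
  then (B ∨ P) forces P = True.
  then (¬M ∨ ¬P) forces M = False.
Set V = False.
All clauses satisfied.

Q=T, M=F, H=F, P=T, V=F, B=F, S=F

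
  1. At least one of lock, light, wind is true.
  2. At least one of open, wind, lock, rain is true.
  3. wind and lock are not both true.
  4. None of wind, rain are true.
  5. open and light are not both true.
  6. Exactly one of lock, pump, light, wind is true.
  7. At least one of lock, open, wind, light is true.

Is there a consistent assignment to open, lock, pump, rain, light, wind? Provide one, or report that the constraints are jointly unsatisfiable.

open = True, lock = True, pump = False, rain = False, light = False, wind = False

  (1) {lock, light, wind}: 1 true — at least one ✓
  (2) {open, wind, lock, rain}: 2 true — at least one ✓
  (3) wind=F, lock=T — not both ✓
  (4) {wind, rain}: 0 true — none ✓
  (5) open=T, light=F — not both ✓
  (6) {lock, pump, light, wind}: 1 true — exactly one ✓
  (7) {lock, open, wind, light}: 2 true — at least one ✓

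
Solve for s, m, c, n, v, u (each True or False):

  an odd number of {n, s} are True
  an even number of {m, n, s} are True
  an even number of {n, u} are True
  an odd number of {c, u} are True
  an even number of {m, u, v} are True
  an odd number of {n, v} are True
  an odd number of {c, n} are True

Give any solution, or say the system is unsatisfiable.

s: False, m: True, c: False, n: True, v: False, u: True

{n, s}: 1 true → odd ✓
{m, n, s}: 2 true → even ✓
{n, u}: 2 true → even ✓
{c, u}: 1 true → odd ✓
{m, u, v}: 2 true → even ✓
{n, v}: 1 true → odd ✓
{c, n}: 1 true → odd ✓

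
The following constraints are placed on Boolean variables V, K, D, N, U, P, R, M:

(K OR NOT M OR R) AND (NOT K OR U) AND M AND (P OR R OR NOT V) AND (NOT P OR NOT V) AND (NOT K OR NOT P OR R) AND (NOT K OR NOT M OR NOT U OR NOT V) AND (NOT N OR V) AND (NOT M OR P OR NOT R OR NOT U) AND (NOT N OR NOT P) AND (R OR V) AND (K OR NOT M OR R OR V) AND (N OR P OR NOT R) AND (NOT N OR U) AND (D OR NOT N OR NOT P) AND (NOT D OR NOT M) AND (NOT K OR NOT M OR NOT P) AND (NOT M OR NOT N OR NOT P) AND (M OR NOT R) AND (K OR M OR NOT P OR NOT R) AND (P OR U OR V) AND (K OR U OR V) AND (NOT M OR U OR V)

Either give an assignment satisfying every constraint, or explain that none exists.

Unit clause (M) forces M = True.
In (NOT D OR NOT M) only NOT D is left, so D = False.
Set V = False.
  then (NOT N OR V) forces N = False.
  then (R OR V) forces R = True.
  then (N OR P OR NOT R) forces P = True.
  then (NOT K OR NOT M OR NOT P) forces K = False.
  then (K OR U OR V) forces U = True.
All clauses satisfied.

V = False; K = False; D = False; N = False; U = True; P = True; R = True; M = True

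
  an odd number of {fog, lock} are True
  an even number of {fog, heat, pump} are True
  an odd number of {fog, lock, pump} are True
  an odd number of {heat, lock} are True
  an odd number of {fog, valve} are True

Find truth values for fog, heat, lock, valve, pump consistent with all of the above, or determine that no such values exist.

fog = False, heat = False, lock = True, valve = True, pump = False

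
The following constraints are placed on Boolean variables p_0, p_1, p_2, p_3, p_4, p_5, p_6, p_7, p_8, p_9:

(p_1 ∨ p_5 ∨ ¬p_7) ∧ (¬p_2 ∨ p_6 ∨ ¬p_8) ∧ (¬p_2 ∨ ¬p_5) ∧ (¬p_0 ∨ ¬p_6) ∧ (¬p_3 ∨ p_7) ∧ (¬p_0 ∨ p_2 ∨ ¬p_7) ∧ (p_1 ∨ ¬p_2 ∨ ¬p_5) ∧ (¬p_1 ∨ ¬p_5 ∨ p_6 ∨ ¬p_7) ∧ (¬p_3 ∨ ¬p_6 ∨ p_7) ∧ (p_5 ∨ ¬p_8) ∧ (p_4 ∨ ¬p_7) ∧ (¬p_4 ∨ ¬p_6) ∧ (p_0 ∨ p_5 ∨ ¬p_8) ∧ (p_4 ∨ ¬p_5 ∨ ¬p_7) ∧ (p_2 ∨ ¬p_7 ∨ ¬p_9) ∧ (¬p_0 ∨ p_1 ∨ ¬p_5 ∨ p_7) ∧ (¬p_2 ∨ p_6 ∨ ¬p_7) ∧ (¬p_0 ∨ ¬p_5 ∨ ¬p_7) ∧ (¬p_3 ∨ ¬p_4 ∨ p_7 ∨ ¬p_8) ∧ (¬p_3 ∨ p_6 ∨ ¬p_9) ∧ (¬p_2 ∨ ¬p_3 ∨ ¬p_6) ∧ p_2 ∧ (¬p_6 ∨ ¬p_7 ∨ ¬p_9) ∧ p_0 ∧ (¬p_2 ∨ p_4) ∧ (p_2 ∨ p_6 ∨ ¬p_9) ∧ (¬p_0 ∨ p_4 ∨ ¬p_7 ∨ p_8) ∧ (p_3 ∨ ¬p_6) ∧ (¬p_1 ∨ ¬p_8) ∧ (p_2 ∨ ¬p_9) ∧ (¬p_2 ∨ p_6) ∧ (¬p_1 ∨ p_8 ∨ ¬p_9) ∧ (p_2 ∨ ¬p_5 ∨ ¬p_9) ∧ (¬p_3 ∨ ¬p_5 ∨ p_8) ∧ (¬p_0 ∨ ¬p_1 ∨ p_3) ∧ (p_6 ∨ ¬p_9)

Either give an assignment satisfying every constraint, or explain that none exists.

Unsatisfiable

Case p_0 = True:
  (¬p_0 ∨ ¬p_6) forces p_6 = False.
  (p_2) forces p_2 = True.
  Clause (¬p_2 ∨ p_6) is falsified — contradiction.
Case p_0 = False:
  Clause (p_0) is falsified — contradiction.
Both cases fail, so the formula is unsatisfiable.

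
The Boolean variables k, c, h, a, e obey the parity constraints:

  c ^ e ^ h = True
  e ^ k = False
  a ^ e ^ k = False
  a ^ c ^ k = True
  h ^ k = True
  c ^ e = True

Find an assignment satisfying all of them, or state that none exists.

k = True, c = False, h = False, a = False, e = True

c ^ e ^ h = F ^ T ^ F = True ✓
e ^ k = T ^ T = False ✓
a ^ e ^ k = F ^ T ^ T = False ✓
a ^ c ^ k = F ^ F ^ T = True ✓
h ^ k = F ^ T = True ✓
c ^ e = F ^ T = True ✓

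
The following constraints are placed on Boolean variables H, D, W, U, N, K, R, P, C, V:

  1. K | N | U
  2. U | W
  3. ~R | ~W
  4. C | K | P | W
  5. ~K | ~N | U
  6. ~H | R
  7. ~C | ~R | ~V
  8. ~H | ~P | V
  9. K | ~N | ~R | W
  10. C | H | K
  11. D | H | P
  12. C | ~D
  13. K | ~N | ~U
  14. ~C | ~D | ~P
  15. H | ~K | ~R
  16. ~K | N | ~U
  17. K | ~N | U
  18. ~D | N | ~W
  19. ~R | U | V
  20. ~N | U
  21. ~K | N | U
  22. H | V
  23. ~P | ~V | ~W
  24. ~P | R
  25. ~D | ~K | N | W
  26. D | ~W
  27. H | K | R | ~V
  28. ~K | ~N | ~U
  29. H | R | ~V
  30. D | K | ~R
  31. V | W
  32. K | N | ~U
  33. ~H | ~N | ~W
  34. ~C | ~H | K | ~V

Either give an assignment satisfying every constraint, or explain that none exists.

UNSATISFIABLE

Case N = True:
  (~N | U) forces U = True.
  (K | ~N | ~U) forces K = True.
  Clause (~K | ~N | ~U) is falsified — contradiction.
Case N = False:
  If K = True:
    (~K | N | ~U) forces U = False.
    clause (~K | N | U) is falsified.
  If K = False:
    (K | N | U) forces U = True.
    clause (K | N | ~U) is falsified.
  Every sub-case reaches a contradiction.
Both cases fail, so the formula is unsatisfiable.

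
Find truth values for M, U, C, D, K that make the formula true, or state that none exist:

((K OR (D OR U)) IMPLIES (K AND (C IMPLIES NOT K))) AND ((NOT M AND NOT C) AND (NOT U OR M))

M = False, U = False, C = False, D = False, K = True

  (K OR (D OR U)) IMPLIES (K AND (C IMPLIES NOT K)) = True
    K OR (D OR U) = True
      D OR U = False
    K AND (C IMPLIES NOT K) = True
      C IMPLIES NOT K = True
        NOT K = False
  (NOT M AND NOT C) AND (NOT U OR M) = True
    NOT M AND NOT C = True
      NOT M = True
      NOT C = True
    NOT U OR M = True
      NOT U = True
Both conjuncts True, so the formula holds.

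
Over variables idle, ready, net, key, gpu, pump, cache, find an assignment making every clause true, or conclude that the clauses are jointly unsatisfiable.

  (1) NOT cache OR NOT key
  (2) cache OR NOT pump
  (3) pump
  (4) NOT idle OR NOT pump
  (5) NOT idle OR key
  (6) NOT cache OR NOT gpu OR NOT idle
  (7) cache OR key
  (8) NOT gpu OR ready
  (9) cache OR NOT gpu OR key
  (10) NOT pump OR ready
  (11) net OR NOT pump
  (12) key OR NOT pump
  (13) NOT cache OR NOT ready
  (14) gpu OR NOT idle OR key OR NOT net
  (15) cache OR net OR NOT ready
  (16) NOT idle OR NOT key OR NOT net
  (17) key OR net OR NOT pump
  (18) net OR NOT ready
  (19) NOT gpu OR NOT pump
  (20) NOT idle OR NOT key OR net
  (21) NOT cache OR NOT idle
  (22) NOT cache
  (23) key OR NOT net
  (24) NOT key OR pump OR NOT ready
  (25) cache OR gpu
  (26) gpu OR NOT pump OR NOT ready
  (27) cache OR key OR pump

Unsatisfiable

Case pump = True:
  (cache OR NOT pump) forces cache = True.
  Clause (NOT cache) is falsified — contradiction.
Case pump = False:
  Clause (pump) is falsified — contradiction.
Both cases fail, so the formula is unsatisfiable.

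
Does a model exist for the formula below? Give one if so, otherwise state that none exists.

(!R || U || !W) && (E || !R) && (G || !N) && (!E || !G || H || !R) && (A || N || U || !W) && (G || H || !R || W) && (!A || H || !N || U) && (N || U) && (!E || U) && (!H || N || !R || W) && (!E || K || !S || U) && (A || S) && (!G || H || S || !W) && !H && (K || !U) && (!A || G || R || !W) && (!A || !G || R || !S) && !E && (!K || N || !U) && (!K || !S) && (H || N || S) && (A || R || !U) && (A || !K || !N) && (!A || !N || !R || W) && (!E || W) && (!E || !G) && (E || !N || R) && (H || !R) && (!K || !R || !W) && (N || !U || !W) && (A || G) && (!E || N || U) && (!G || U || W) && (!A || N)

No satisfying assignment exists.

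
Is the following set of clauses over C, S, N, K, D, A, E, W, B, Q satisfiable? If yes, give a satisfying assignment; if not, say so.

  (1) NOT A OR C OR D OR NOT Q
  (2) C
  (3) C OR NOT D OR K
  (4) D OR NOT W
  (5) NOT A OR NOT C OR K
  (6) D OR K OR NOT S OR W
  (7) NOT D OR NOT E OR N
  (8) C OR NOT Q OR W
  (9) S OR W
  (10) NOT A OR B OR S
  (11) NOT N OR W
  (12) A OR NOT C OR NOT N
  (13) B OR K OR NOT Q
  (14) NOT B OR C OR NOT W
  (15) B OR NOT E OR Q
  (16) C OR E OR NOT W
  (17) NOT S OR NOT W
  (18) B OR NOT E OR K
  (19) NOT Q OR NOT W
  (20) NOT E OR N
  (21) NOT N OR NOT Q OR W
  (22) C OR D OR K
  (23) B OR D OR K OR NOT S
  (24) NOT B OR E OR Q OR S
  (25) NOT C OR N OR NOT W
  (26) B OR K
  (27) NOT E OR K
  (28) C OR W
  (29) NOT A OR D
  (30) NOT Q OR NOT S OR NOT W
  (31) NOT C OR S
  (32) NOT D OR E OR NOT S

Unit clause (C) forces C = True.
In (NOT C OR S) only S is left, so S = True.
In (NOT S OR NOT W) only NOT W is left, so W = False.
In (NOT N OR W) only NOT N is left, so N = False.
In (NOT E OR N) only NOT E is left, so E = False.
In (NOT D OR E OR NOT S) only NOT D is left, so D = False.
In (D OR K OR NOT S OR W) only K is left, so K = True.
In (NOT A OR D) only NOT A is left, so A = False.
Set B = False.
Set Q = False.
All clauses satisfied.

C = True, S = True, N = False, K = True, D = False, A = False, E = False, W = False, B = False, Q = False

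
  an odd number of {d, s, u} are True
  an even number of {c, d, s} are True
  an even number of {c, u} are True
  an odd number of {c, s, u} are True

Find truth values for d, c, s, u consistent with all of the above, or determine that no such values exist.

The formula is unsatisfiable.

Adding constraints 1, 2, 3 mod 2: every variable appears an even number of times on the left, so the left side is 0.
But the right sides sum to 1 (mod 2). 0 ≠ 1 — the system is inconsistent.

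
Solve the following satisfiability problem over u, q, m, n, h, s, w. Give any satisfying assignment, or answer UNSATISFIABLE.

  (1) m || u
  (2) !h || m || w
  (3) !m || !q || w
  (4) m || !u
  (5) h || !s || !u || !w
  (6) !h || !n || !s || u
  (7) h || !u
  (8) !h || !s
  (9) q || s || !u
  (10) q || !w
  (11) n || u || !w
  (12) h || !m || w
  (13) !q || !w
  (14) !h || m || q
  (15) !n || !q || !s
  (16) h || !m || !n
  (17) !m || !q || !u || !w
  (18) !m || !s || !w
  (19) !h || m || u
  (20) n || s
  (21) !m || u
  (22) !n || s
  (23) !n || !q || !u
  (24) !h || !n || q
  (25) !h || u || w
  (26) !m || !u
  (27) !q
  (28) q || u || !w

Case u = True:
  (m || !u) forces m = True.
  Clause (!m || !u) is falsified — contradiction.
Case u = False:
  (m || u) forces m = True.
  Clause (!m || u) is falsified — contradiction.
Both cases fail, so the formula is unsatisfiable.

Unsatisfiable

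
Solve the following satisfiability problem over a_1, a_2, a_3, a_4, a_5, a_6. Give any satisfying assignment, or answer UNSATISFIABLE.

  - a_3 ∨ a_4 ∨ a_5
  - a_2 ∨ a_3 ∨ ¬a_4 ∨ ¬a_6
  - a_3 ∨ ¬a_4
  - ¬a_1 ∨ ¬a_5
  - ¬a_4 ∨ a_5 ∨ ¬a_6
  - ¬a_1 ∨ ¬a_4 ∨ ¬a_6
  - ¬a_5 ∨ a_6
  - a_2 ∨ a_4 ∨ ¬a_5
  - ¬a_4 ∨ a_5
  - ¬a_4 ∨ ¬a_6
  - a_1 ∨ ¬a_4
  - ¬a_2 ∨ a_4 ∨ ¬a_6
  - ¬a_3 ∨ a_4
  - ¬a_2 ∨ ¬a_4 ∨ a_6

Unsatisfiable — no assignment works.

Case a_5 = True:
  (¬a_1 ∨ ¬a_5) forces a_1 = False.
  (¬a_5 ∨ a_6) forces a_6 = True.
  (¬a_4 ∨ ¬a_6) forces a_4 = False.
  (a_2 ∨ a_4 ∨ ¬a_5) forces a_2 = True.
  Clause (¬a_2 ∨ a_4 ∨ ¬a_6) is falsified — contradiction.
Case a_5 = False:
  (¬a_4 ∨ a_5) forces a_4 = False.
  (a_3 ∨ a_4 ∨ a_5) forces a_3 = True.
  Clause (¬a_3 ∨ a_4) is falsified — contradiction.
Both cases fail, so the formula is unsatisfiable.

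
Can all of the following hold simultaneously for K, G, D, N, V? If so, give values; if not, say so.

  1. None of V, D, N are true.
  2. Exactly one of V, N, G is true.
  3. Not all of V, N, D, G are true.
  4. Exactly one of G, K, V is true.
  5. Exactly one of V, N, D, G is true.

K = False; G = True; D = False; N = False; V = False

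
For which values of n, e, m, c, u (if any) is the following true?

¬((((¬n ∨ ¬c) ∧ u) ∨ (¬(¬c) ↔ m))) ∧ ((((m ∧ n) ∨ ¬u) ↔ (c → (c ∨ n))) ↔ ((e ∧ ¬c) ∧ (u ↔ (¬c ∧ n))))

n = True; e = True; m = False; c = True; u = True

  ¬((((¬n ∨ ¬c) ∧ u) ∨ (¬(¬c) ↔ m))) = True
    ((¬n ∨ ¬c) ∧ u) ∨ (¬(¬c) ↔ m) = False
      (¬n ∨ ¬c) ∧ u = False
        ¬n ∨ ¬c = False
          ¬n = False
          ¬c = False
      ¬(¬c) ↔ m = False
        ¬(¬c) = True
          ¬c = False
  (((m ∧ n) ∨ ¬u) ↔ (c → (c ∨ n))) ↔ ((e ∧ ¬c) ∧ (u ↔ (¬c ∧ n))) = True
    ((m ∧ n) ∨ ¬u) ↔ (c → (c ∨ n)) = False
      (m ∧ n) ∨ ¬u = False
        m ∧ n = False
        ¬u = False
      c → (c ∨ n) = True
        c ∨ n = True
    (e ∧ ¬c) ∧ (u ↔ (¬c ∧ n)) = False
      e ∧ ¬c = False
        ¬c = False
      u ↔ (¬c ∧ n) = False
        ¬c ∧ n = False
          ¬c = False
Both conjuncts True, so the formula holds.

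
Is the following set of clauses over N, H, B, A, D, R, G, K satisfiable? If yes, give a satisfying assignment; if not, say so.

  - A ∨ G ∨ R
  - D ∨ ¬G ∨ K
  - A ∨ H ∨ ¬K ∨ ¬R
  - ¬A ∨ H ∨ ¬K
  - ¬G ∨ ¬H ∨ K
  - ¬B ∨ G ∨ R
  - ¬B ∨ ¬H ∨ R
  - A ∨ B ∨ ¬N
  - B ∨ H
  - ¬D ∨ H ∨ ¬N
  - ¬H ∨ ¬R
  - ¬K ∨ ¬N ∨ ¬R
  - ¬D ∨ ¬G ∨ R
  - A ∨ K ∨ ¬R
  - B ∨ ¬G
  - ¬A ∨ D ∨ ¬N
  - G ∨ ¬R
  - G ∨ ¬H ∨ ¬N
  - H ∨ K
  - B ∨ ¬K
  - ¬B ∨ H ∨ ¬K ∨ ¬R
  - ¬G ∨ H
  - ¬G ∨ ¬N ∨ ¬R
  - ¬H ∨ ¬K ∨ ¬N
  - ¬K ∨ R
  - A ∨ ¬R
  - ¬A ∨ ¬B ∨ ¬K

Set N = False.
Set H = True.
  then (¬H ∨ ¬R) forces R = False.
  then (¬K ∨ R) forces K = False.
  then (¬G ∨ ¬H ∨ K) forces G = False.
  then (¬B ∨ G ∨ R) forces B = False.
  then (A ∨ G ∨ R) forces A = True.
Set D = True.
All clauses satisfied.

N=F, H=T, B=F, A=T, D=T, R=F, G=F, K=F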